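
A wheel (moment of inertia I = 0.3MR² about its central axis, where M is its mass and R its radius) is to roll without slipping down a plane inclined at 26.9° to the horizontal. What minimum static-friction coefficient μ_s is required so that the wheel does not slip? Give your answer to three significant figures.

With I = 0.3MR², the ratio k = I/(MR²) is 0.3.
Along the incline Mg sinθ − f = Ma, and torque about the center fR = Iα = kMR²(a/R) gives f = kMa.
These give a = g sinθ/(1+k) and the required friction f = kMg sinθ/(1+k).
The normal force is N = Mg cosθ, so μ_min = f/N = k tanθ/(1+k).
μ_min = 0.3 × tan26.9° / 1.3 ≈ 0.117.

μ_min ≈ 0.117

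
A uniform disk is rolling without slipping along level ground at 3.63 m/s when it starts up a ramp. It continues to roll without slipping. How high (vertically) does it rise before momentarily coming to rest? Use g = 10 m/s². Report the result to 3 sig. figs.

The moment of inertia is (1/2)MR², giving k ≡ I/(MR²) = 0.5.
Rolling without slipping gives ω = v/R, so the total kinetic energy is ½Mv² + ½Iω² = ½(1+k)Mv² = (3/4)Mv².
At the top the kinetic energy is zero, so (3/4)Mv₀² = Mgh.
Thus h = (1+k)v₀²/(2g) = 1.5 × 3.63² / (2 × 10) ≈ 0.988 m.

h ≈ 0.988 m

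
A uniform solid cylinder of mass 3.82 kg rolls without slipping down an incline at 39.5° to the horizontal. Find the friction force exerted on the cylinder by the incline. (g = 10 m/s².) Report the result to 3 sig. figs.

For this body I = (1/2)MR², i.e. k = I/(MR²) = 0.5.
Translational: Mg sinθ − f = Ma. Rotational about the CM: fR = Iα = kMRa, so f = kMa.
Combining, a = g sinθ/(1+k) and f = kMa = kMg sinθ/(1+k).
f = 0.5 × 3.82 × 10 × sin39.5° / 1.5 ≈ 8.10 N.

f ≈ 8.10 N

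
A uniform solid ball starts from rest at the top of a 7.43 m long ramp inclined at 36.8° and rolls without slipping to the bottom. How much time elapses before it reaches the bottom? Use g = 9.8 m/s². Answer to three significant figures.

t ≈ 1.88 s

Here I = (2/5)MR², so the shape factor k = I/(MR²) = 0.4.
Newton's second law down the slope: Mg sinθ − f = Ma. The torque equation fR = Iα (with α = a/R) gives f = kMa.
Hence a = g sinθ/(1+k) = 9.8×sin36.8°/1.4 = 4.193 m/s².
With constant a from rest, t = √(2L/a) = √(2·7.43/4.193) ≈ 1.88 s.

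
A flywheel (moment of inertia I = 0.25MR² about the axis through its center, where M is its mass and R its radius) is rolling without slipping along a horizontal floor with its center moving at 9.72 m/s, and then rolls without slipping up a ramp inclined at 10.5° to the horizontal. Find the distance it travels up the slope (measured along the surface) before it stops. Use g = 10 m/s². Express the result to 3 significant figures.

With I = 0.25MR², the ratio k = I/(MR²) is 0.25.
Rolling without slipping gives ω = v/R, so the total kinetic energy is ½Mv² + ½Iω² = ½(1+k)Mv² = (5/8)Mv².
Setting this equal to Mgh gives the vertical rise h = (1+k)v₀²/(2g) = 1.25×9.72²/(2×10) = 5.905 m.
The distance along the slope is d = h/sinθ = 5.905/sin10.5° ≈ 32.4 m.

d ≈ 32.4 m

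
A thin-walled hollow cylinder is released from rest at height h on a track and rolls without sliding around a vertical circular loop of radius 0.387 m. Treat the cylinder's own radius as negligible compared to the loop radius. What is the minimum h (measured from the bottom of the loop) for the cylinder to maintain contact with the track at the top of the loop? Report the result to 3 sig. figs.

h_min ≈ 1.16 m

With I = MR², the ratio k = I/(MR²) is 1.
At the top, contact is just lost when gravity alone supplies the centripetal force: Mg = Mv_top²/r, i.e. v_top² = gr.
With ω = v/R, the kinetic energy at speed v is ½(1+k)Mv² = Mv².
Energy conservation from release (height h) to the top (height 2r): Mgh = Mg(2r) + M·gr.
Thus h_min = 2r + (1+k)r/2 = r(2 + 2/2) = 0.387 × 3 ≈ 1.16 m.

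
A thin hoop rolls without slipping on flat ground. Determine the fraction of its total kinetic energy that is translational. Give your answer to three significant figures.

fraction ≈ 0.500

For this body I = MR², i.e. k = I/(MR²) = 1.
Since ω = v/R, the translational part is ½Mv² and the rotational part is ½I(v/R)² = ½kMv²; the total is ½(1+k)Mv².
The translational fraction is therefore 1/(1+k) = 1/2 ≈ 0.500.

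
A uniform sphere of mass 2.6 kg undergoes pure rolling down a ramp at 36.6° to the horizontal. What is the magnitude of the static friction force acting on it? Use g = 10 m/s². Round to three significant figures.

f ≈ 4.43 N

Here I = (2/5)MR², so the shape factor k = I/(MR²) = 0.4.
Translational: Mg sinθ − f = Ma. Rotational about the CM: fR = Iα = kMRa, so f = kMa.
Combining, a = g sinθ/(1+k) and f = kMa = kMg sinθ/(1+k).
f = 0.4 × 2.6 × 10 × sin36.6° / 1.4 ≈ 4.43 N.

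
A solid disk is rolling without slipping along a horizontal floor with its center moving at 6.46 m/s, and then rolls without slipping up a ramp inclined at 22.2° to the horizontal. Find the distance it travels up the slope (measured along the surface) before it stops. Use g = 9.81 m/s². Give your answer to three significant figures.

With I = (1/2)MR², the ratio k = I/(MR²) is 0.5.
Pure rolling means v = ωR; then KE = ½Mv² + ½I(v/R)² = ½(1+k)Mv² = (3/4)Mv².
Setting this equal to Mgh gives the vertical rise h = (1+k)v₀²/(2g) = 1.5×6.46²/(2×9.81) = 3.19 m.
Along the incline, d = h/sinθ = 3.19/sin22.2° ≈ 8.44 m.

d ≈ 8.44 m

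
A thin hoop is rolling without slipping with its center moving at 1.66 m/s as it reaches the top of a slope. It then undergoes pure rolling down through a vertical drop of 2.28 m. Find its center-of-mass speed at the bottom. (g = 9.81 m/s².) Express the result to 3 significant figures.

With I = MR², the ratio k = I/(MR²) is 1.
Pure rolling means v = ωR; then KE = ½Mv² + ½I(v/R)² = ½(1+k)Mv² = Mv².
Energy conservation: Mv₀² + Mgh = Mv², so v² = v₀² + 2gh/(1+k).
v = √(1.66² + 2×9.81×2.28/2) = √25.12 ≈ 5.01 m/s.

v ≈ 5.01 m/s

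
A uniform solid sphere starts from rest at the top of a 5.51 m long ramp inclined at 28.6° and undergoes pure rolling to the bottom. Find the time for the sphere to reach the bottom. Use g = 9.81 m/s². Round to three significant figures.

t ≈ 1.81 s

For this body I = (2/5)MR², i.e. k = I/(MR²) = 0.4.
Translational: Mg sinθ − f = Ma. Rotational about the CM: fR = Iα = kMRa, so f = kMa.
Hence a = g sinθ/(1+k) = 9.81×sin28.6°/1.4 = 3.354 m/s².
Starting from rest, L = ½at², so t = √(2L/a) = √(2×5.51/3.354) ≈ 1.81 s.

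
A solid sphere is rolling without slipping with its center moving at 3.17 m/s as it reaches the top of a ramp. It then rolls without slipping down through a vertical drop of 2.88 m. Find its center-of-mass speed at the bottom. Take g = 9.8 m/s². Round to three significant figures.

Here I = (2/5)MR², so the shape factor k = I/(MR²) = 0.4.
The rolling condition ω = v/R makes the rotational term ½I(v/R)² = ½kMv², so KE_total = ½(1+k)Mv² = (7/10)Mv².
Energy conservation: (7/10)Mv₀² + Mgh = (7/10)Mv², so v² = v₀² + 2gh/(1+k).
v = √(3.17² + 2×9.8×2.88/1.4) = √50.37 ≈ 7.10 m/s.

v ≈ 7.10 m/s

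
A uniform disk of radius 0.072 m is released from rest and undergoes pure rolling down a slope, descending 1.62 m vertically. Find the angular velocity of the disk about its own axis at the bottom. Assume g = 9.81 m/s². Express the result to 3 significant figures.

ω ≈ 63.9 rad/s

Here I = (1/2)MR², so the shape factor k = I/(MR²) = 0.5.
Rolling without slipping gives ω = v/R, so the total kinetic energy is ½Mv² + ½Iω² = ½(1+k)Mv² = (3/4)Mv².
Energy conservation Mgh = ½(1+k)Mv² gives v = √(2gh/(1+k)) = √(2 × 9.81 × 1.62 / 1.5) = 4.603 m/s.
Then ω = v/R = 4.603 / 0.072 ≈ 63.9 rad/s.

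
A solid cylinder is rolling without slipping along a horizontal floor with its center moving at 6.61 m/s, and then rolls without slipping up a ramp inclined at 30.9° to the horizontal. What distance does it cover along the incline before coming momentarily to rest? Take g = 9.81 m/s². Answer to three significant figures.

d ≈ 6.50 m

Here I = (1/2)MR², so the shape factor k = I/(MR²) = 0.5.
Since it rolls without slipping, ω = v/R and KE = ½Mv² + ½Iω² = ½(1+k)Mv² = (3/4)Mv².
Setting this equal to Mgh gives the vertical rise h = (1+k)v₀²/(2g) = 1.5×6.61²/(2×9.81) = 3.34 m.
The distance along the slope is d = h/sinθ = 3.34/sin30.9° ≈ 6.50 m.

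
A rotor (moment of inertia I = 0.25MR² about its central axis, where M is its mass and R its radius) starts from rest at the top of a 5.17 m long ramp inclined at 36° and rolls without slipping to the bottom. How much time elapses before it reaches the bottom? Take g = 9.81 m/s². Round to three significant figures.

t ≈ 1.50 s

The moment of inertia is 0.25MR², giving k ≡ I/(MR²) = 0.25.
Translational: Mg sinθ − f = Ma. Rotational about the CM: fR = Iα = kMRa, so f = kMa.
Hence a = g sinθ/(1+k) = 9.81×sin36°/1.25 = 4.613 m/s².
With constant a from rest, t = √(2L/a) = √(2·5.17/4.613) ≈ 1.50 s.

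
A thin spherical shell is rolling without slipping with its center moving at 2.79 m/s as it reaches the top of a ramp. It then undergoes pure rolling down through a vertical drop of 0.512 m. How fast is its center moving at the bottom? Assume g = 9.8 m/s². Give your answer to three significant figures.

For this body I = (2/3)MR², i.e. k = I/(MR²) = 2/3.
The rolling condition ω = v/R makes the rotational term ½I(v/R)² = ½kMv², so KE_total = ½(1+k)Mv² = (5/6)Mv².
Conserving energy between top and bottom: (5/6)Mv² = (5/6)Mv₀² + Mgh, hence v² = v₀² + 2gh/(1+k).
v = √(2.79² + 2×9.8×0.512/1.667) = √13.81 ≈ 3.72 m/s.

v ≈ 3.72 m/s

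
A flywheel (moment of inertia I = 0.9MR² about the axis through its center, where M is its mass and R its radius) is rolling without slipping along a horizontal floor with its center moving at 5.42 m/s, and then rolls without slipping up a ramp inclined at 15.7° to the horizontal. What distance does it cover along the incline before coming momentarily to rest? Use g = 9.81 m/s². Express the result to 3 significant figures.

The moment of inertia is 0.9MR², giving k ≡ I/(MR²) = 0.9.
Rolling without slipping gives ω = v/R, so the total kinetic energy is ½Mv² + ½Iω² = ½(1+k)Mv² = (19/20)Mv².
Setting this equal to Mgh gives the vertical rise h = (1+k)v₀²/(2g) = 1.9×5.42²/(2×9.81) = 2.845 m.
Along the incline, d = h/sinθ = 2.845/sin15.7° ≈ 10.5 m.

d ≈ 10.5 m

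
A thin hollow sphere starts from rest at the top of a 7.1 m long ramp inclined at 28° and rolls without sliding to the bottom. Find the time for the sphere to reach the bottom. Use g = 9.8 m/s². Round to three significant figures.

For this body I = (2/3)MR², i.e. k = I/(MR²) = 2/3.
Along the incline Mg sinθ − f = Ma, and torque about the center fR = Iα = kMR²(a/R) gives f = kMa.
Hence a = g sinθ/(1+k) = 9.8×sin28°/1.667 = 2.76 m/s².
Starting from rest, L = ½at², so t = √(2L/a) = √(2×7.1/2.76) ≈ 2.27 s.

t ≈ 2.27 s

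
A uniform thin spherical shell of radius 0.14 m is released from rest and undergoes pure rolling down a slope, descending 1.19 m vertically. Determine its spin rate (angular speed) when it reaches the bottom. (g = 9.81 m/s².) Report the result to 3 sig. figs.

ω ≈ 26.7 rad/s

For this body I = (2/3)MR², i.e. k = I/(MR²) = 2/3.
Since it rolls without slipping, ω = v/R and KE = ½Mv² + ½Iω² = ½(1+k)Mv² = (5/6)Mv².
Energy conservation Mgh = ½(1+k)Mv² gives v = √(2gh/(1+k)) = √(2 × 9.81 × 1.19 / 1.667) = 3.743 m/s.
Then ω = v/R = 3.743 / 0.14 ≈ 26.7 rad/s.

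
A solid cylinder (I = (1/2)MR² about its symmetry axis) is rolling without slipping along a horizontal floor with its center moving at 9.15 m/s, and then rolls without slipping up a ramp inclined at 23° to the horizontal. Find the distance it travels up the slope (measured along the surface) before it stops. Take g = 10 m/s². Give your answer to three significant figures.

With I = (1/2)MR², the ratio k = I/(MR²) is 0.5.
The rolling condition ω = v/R makes the rotational term ½I(v/R)² = ½kMv², so KE_total = ½(1+k)Mv² = (3/4)Mv².
Setting this equal to Mgh gives the vertical rise h = (1+k)v₀²/(2g) = 1.5×9.15²/(2×10) = 6.279 m.
The distance along the slope is d = h/sinθ = 6.279/sin23° ≈ 16.1 m.

d ≈ 16.1 m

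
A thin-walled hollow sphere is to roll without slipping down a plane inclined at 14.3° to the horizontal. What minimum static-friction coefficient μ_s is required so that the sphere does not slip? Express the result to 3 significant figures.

Here I = (2/3)MR², so the shape factor k = I/(MR²) = 2/3.
Along the incline Mg sinθ − f = Ma, and torque about the center fR = Iα = kMR²(a/R) gives f = kMa.
These give a = g sinθ/(1+k) and the required friction f = kMg sinθ/(1+k).
The normal force is N = Mg cosθ, so μ_min = f/N = k tanθ/(1+k).
μ_min = (2/3) × tan14.3° / 1.667 ≈ 0.102.

μ_min ≈ 0.102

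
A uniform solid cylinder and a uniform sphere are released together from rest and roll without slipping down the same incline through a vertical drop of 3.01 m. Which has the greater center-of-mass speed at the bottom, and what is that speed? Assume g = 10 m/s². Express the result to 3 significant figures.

For rolling without slipping, Mgh = ½(1+k)Mv² where k = I/(MR²), so v = √(2gh/(1+k)).
Uniform solid cylinder: k = 0.5, giving v = √(2×10×3.01/1.5) = 6.335 m/s.
Uniform sphere: k = 0.4, giving v = √(2×10×3.01/1.4) = 6.557 m/s.
The smaller k wins: the uniform sphere, at ≈ 6.56 m/s.

the uniform sphere, at v ≈ 6.56 m/s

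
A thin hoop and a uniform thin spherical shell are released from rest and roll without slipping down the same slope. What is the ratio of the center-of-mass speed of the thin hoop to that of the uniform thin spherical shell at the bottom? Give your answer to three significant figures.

v_ratio ≈ 0.913

Each satisfies Mgh = ½(1+k)Mv² with k = I/(MR²), so v ∝ 1/√(1+k).
For the thin hoop k = 1; for the uniform thin spherical shell k = 2/3.
v₁/v₂ = √((1+k₂)/(1+k₁)) = √(1.667/2) ≈ 0.913.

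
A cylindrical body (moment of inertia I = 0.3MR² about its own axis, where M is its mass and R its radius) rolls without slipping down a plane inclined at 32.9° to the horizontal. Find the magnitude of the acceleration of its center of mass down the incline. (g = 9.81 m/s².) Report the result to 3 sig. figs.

With I = 0.3MR², the ratio k = I/(MR²) is 0.3.
Newton's second law down the slope: Mg sinθ − f = Ma. The torque equation fR = Iα (with α = a/R) gives f = kMa.
Eliminating f: Mg sinθ = (1+k)Ma, so a = g sinθ/(1+k) = 9.81 × sin32.9° / 1.3 ≈ 4.10 m/s².

a ≈ 4.10 m/s²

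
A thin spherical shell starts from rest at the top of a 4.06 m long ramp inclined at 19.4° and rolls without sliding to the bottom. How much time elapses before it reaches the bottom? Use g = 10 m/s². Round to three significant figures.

For this body I = (2/3)MR², i.e. k = I/(MR²) = 2/3.
Translational: Mg sinθ − f = Ma. Rotational about the CM: fR = Iα = kMRa, so f = kMa.
Hence a = g sinθ/(1+k) = 10×sin19.4°/1.667 = 1.993 m/s².
With constant a from rest, t = √(2L/a) = √(2·4.06/1.993) ≈ 2.02 s.

t ≈ 2.02 s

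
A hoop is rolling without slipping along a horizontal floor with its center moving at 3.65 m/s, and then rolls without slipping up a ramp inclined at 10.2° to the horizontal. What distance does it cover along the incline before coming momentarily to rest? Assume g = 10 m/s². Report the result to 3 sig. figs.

d ≈ 7.52 m

For this body I = MR², i.e. k = I/(MR²) = 1.
Pure rolling means v = ωR; then KE = ½Mv² + ½I(v/R)² = ½(1+k)Mv² = Mv².
Setting this equal to Mgh gives the vertical rise h = (1+k)v₀²/(2g) = 2×3.65²/(2×10) = 1.332 m.
Along the incline, d = h/sinθ = 1.332/sin10.2° ≈ 7.52 m.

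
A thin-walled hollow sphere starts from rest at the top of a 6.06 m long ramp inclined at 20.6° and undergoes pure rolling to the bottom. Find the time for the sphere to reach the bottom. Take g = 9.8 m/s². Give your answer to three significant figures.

With I = (2/3)MR², the ratio k = I/(MR²) is 2/3.
Newton's second law down the slope: Mg sinθ − f = Ma. The torque equation fR = Iα (with α = a/R) gives f = kMa.
Hence a = g sinθ/(1+k) = 9.8×sin20.6°/1.667 = 2.069 m/s².
Starting from rest, L = ½at², so t = √(2L/a) = √(2×6.06/2.069) ≈ 2.42 s.

t ≈ 2.42 s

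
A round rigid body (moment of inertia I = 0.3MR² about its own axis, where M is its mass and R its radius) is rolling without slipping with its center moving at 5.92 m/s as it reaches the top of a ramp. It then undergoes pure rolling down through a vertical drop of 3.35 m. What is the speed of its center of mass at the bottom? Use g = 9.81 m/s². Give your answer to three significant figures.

The moment of inertia is 0.3MR², giving k ≡ I/(MR²) = 0.3.
Since it rolls without slipping, ω = v/R and KE = ½Mv² + ½Iω² = ½(1+k)Mv² = (13/20)Mv².
Energy conservation: (13/20)Mv₀² + Mgh = (13/20)Mv², so v² = v₀² + 2gh/(1+k).
v = √(5.92² + 2×9.81×3.35/1.3) = √85.61 ≈ 9.25 m/s.

v ≈ 9.25 m/s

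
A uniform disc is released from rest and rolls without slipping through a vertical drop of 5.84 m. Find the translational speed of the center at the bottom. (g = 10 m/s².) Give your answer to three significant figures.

v ≈ 8.82 m/s

With I = (1/2)MR², the ratio k = I/(MR²) is 0.5.
Pure rolling means v = ωR; then KE = ½Mv² + ½I(v/R)² = ½(1+k)Mv² = (3/4)Mv².
Energy conservation: Mgh = (3/4)Mv², so v = √(2gh/(1+k)) = √(2 × 10 × 5.84 / 1.5) ≈ 8.82 m/s.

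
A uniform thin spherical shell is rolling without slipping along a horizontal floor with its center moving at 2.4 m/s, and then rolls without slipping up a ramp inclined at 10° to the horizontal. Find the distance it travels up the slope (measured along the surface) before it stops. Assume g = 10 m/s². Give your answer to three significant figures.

With I = (2/3)MR², the ratio k = I/(MR²) is 2/3.
Since it rolls without slipping, ω = v/R and KE = ½Mv² + ½Iω² = ½(1+k)Mv² = (5/6)Mv².
Setting this equal to Mgh gives the vertical rise h = (1+k)v₀²/(2g) = 1.667×2.4²/(2×10) = 0.48 m.
Along the incline, d = h/sinθ = 0.48/sin10° ≈ 2.76 m.

d ≈ 2.76 m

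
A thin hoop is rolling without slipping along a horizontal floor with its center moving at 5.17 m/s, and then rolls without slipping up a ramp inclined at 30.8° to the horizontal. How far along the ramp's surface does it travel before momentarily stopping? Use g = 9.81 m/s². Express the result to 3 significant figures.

d ≈ 5.32 m

For this body I = MR², i.e. k = I/(MR²) = 1.
Rolling without slipping gives ω = v/R, so the total kinetic energy is ½Mv² + ½Iω² = ½(1+k)Mv² = Mv².
Setting this equal to Mgh gives the vertical rise h = (1+k)v₀²/(2g) = 2×5.17²/(2×9.81) = 2.725 m.
Along the incline, d = h/sinθ = 2.725/sin30.8° ≈ 5.32 m.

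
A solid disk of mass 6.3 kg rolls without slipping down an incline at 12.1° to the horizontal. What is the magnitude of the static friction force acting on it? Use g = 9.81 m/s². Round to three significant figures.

Here I = (1/2)MR², so the shape factor k = I/(MR²) = 0.5.
Along the incline Mg sinθ − f = Ma, and torque about the center fR = Iα = kMR²(a/R) gives f = kMa.
Combining, a = g sinθ/(1+k) and f = kMa = kMg sinθ/(1+k).
f = 0.5 × 6.3 × 9.81 × sin12.1° / 1.5 ≈ 4.32 N.

f ≈ 4.32 N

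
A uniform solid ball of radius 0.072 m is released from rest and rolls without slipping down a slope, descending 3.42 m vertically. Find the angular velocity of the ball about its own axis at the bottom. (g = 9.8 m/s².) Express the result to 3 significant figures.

For this body I = (2/5)MR², i.e. k = I/(MR²) = 0.4.
Rolling without slipping gives ω = v/R, so the total kinetic energy is ½Mv² + ½Iω² = ½(1+k)Mv² = (7/10)Mv².
Energy conservation Mgh = ½(1+k)Mv² gives v = √(2gh/(1+k)) = √(2 × 9.8 × 3.42 / 1.4) = 6.92 m/s.
The angular speed follows from ω = v/R = 6.92/0.072 ≈ 96.1 rad/s.

ω ≈ 96.1 rad/s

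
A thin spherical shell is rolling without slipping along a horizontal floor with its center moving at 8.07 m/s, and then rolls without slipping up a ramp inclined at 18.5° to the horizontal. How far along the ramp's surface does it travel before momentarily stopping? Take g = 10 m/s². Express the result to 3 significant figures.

The moment of inertia is (2/3)MR², giving k ≡ I/(MR²) = 2/3.
Since it rolls without slipping, ω = v/R and KE = ½Mv² + ½Iω² = ½(1+k)Mv² = (5/6)Mv².
Setting this equal to Mgh gives the vertical rise h = (1+k)v₀²/(2g) = 1.667×8.07²/(2×10) = 5.427 m.
Along the incline, d = h/sinθ = 5.427/sin18.5° ≈ 17.1 m.

d ≈ 17.1 m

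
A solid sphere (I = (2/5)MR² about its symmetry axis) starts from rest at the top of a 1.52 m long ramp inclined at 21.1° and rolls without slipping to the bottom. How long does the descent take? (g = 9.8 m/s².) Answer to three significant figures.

For this body I = (2/5)MR², i.e. k = I/(MR²) = 0.4.
Translational: Mg sinθ − f = Ma. Rotational about the CM: fR = Iα = kMRa, so f = kMa.
Hence a = g sinθ/(1+k) = 9.8×sin21.1°/1.4 = 2.52 m/s².
With constant a from rest, t = √(2L/a) = √(2·1.52/2.52) ≈ 1.10 s.

t ≈ 1.10 s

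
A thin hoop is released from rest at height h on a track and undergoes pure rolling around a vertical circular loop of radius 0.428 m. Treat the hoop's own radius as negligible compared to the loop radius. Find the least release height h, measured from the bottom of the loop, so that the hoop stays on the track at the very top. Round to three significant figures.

The moment of inertia is MR², giving k ≡ I/(MR²) = 1.
At the top, contact is just lost when gravity alone supplies the centripetal force: Mg = Mv_top²/r, i.e. v_top² = gr.
With ω = v/R, the kinetic energy at speed v is ½(1+k)Mv² = Mv².
Energy conservation from release (height h) to the top (height 2r): Mgh = Mg(2r) + M·gr.
Thus h_min = 2r + (1+k)r/2 = r(2 + 2/2) = 0.428 × 3 ≈ 1.28 m.

h_min ≈ 1.28 m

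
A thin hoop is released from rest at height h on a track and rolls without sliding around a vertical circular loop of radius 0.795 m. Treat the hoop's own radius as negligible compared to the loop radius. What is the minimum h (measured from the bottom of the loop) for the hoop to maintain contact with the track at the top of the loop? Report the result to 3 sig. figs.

h_min ≈ 2.39 m

The moment of inertia is MR², giving k ≡ I/(MR²) = 1.
At the top of the loop, the minimum-contact condition is Mg = Mv_top²/r, so v_top² = gr.
With ω = v/R, the kinetic energy at speed v is ½(1+k)Mv² = Mv².
Energy conservation from release (height h) to the top (height 2r): Mgh = Mg(2r) + M·gr.
Thus h_min = 2r + (1+k)r/2 = r(2 + 2/2) = 0.795 × 3 ≈ 2.39 m.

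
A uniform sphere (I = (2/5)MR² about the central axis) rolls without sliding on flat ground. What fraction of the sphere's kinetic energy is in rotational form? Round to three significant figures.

fraction ≈ 0.286

For this body I = (2/5)MR², i.e. k = I/(MR²) = 0.4.
Since ω = v/R, the translational part is ½Mv² and the rotational part is ½I(v/R)² = ½kMv²; the total is ½(1+k)Mv².
The rotational fraction is therefore k/(1+k) = 0.4/1.4 ≈ 0.286.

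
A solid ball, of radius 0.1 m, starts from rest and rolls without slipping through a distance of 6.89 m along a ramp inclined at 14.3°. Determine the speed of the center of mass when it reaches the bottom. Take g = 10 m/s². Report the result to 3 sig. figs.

With I = (2/5)MR², the ratio k = I/(MR²) is 0.4.
The rolling condition ω = v/R makes the rotational term ½I(v/R)² = ½kMv², so KE_total = ½(1+k)Mv² = (7/10)Mv².
The vertical drop is h = L sinθ = 6.89 × sin14.3° = 1.702 m.
Energy conservation: Mgh = (7/10)Mv², so v = √(2gh/(1+k)) = √(2 × 10 × 1.702 / 1.4) ≈ 4.93 m/s.

v ≈ 4.93 m/s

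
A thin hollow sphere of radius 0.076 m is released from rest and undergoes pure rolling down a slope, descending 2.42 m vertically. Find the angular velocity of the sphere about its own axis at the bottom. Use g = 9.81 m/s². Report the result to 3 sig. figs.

ω ≈ 70.2 rad/s

The moment of inertia is (2/3)MR², giving k ≡ I/(MR²) = 2/3.
Pure rolling means v = ωR; then KE = ½Mv² + ½I(v/R)² = ½(1+k)Mv² = (5/6)Mv².
Energy conservation Mgh = ½(1+k)Mv² gives v = √(2gh/(1+k)) = √(2 × 9.81 × 2.42 / 1.667) = 5.337 m/s.
Then ω = v/R = 5.337 / 0.076 ≈ 70.2 rad/s.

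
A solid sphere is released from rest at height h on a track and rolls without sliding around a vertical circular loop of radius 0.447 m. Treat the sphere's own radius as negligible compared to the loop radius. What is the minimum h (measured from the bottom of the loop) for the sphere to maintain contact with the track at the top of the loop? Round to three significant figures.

h_min ≈ 1.21 m

Here I = (2/5)MR², so the shape factor k = I/(MR²) = 0.4.
At the top, contact is just lost when gravity alone supplies the centripetal force: Mg = Mv_top²/r, i.e. v_top² = gr.
With ω = v/R, the kinetic energy at speed v is ½(1+k)Mv² = (7/10)Mv².
Energy conservation from release (height h) to the top (height 2r): Mgh = Mg(2r) + (7/10)M·gr.
Thus h_min = 2r + (1+k)r/2 = r(2 + 1.4/2) = 0.447 × 2.7 ≈ 1.21 m.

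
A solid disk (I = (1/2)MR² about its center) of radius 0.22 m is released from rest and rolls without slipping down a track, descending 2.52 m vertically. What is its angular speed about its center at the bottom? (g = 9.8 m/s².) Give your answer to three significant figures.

Here I = (1/2)MR², so the shape factor k = I/(MR²) = 0.5.
Since it rolls without slipping, ω = v/R and KE = ½Mv² + ½Iω² = ½(1+k)Mv² = (3/4)Mv².
Energy conservation Mgh = ½(1+k)Mv² gives v = √(2gh/(1+k)) = √(2 × 9.8 × 2.52 / 1.5) = 5.738 m/s.
The angular speed follows from ω = v/R = 5.738/0.22 ≈ 26.1 rad/s.

ω ≈ 26.1 rad/s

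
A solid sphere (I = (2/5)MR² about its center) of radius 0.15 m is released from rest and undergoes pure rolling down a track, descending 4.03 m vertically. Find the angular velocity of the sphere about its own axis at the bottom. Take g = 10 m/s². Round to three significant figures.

ω ≈ 50.6 rad/s

For this body I = (2/5)MR², i.e. k = I/(MR²) = 0.4.
Pure rolling means v = ωR; then KE = ½Mv² + ½I(v/R)² = ½(1+k)Mv² = (7/10)Mv².
Energy conservation Mgh = ½(1+k)Mv² gives v = √(2gh/(1+k)) = √(2 × 10 × 4.03 / 1.4) = 7.588 m/s.
The angular speed follows from ω = v/R = 7.588/0.15 ≈ 50.6 rad/s.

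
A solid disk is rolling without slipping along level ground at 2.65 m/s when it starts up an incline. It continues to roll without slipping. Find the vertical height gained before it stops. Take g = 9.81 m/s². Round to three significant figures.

Here I = (1/2)MR², so the shape factor k = I/(MR²) = 0.5.
Since it rolls without slipping, ω = v/R and KE = ½Mv² + ½Iω² = ½(1+k)Mv² = (3/4)Mv².
At the top the kinetic energy is zero, so (3/4)Mv₀² = Mgh.
Thus h = (1+k)v₀²/(2g) = 1.5 × 2.65² / (2 × 9.81) ≈ 0.537 m.

h ≈ 0.537 m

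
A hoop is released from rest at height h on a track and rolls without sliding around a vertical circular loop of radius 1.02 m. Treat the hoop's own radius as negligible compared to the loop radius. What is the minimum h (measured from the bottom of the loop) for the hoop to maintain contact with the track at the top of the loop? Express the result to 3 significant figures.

Here I = MR², so the shape factor k = I/(MR²) = 1.
At the top, contact is just lost when gravity alone supplies the centripetal force: Mg = Mv_top²/r, i.e. v_top² = gr.
With ω = v/R, the kinetic energy at speed v is ½(1+k)Mv² = Mv².
Energy conservation from release (height h) to the top (height 2r): Mgh = Mg(2r) + M·gr.
Thus h_min = 2r + (1+k)r/2 = r(2 + 2/2) = 1.02 × 3 ≈ 3.06 m.

h_min ≈ 3.06 m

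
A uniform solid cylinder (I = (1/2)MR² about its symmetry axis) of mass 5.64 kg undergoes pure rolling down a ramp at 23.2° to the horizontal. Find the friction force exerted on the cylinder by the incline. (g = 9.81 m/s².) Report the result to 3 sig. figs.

f ≈ 7.27 N

With I = (1/2)MR², the ratio k = I/(MR²) is 0.5.
Along the incline Mg sinθ − f = Ma, and torque about the center fR = Iα = kMR²(a/R) gives f = kMa.
Combining, a = g sinθ/(1+k) and f = kMa = kMg sinθ/(1+k).
f = 0.5 × 5.64 × 9.81 × sin23.2° / 1.5 ≈ 7.27 N.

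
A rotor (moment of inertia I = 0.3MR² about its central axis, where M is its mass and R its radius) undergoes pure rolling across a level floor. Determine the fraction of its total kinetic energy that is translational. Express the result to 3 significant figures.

For this body I = 0.3MR², i.e. k = I/(MR²) = 0.3.
With ω = v/R, KE_trans = ½Mv² and KE_rot = ½Iω² = ½kMv², so KE_total = ½(1+k)Mv².
The translational fraction is therefore 1/(1+k) = 1/1.3 ≈ 0.769.

fraction ≈ 0.769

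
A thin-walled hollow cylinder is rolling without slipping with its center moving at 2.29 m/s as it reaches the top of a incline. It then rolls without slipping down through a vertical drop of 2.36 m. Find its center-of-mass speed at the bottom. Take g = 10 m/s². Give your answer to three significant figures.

v ≈ 5.37 m/s

The moment of inertia is MR², giving k ≡ I/(MR²) = 1.
The rolling condition ω = v/R makes the rotational term ½I(v/R)² = ½kMv², so KE_total = ½(1+k)Mv² = Mv².
Conserving energy between top and bottom: Mv² = Mv₀² + Mgh, hence v² = v₀² + 2gh/(1+k).
v = √(2.29² + 2×10×2.36/2) = √28.84 ≈ 5.37 m/s.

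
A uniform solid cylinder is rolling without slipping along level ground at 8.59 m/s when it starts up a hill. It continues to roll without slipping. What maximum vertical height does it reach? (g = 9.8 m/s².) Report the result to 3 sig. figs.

The moment of inertia is (1/2)MR², giving k ≡ I/(MR²) = 0.5.
Pure rolling means v = ωR; then KE = ½Mv² + ½I(v/R)² = ½(1+k)Mv² = (3/4)Mv².
At the top the kinetic energy is zero, so (3/4)Mv₀² = Mgh.
Thus h = (1+k)v₀²/(2g) = 1.5 × 8.59² / (2 × 9.8) ≈ 5.65 m.

h ≈ 5.65 m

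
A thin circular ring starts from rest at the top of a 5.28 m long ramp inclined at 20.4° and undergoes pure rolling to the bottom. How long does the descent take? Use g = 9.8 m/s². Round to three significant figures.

The moment of inertia is MR², giving k ≡ I/(MR²) = 1.
Newton's second law down the slope: Mg sinθ − f = Ma. The torque equation fR = Iα (with α = a/R) gives f = kMa.
Hence a = g sinθ/(1+k) = 9.8×sin20.4°/2 = 1.708 m/s².
With constant a from rest, t = √(2L/a) = √(2·5.28/1.708) ≈ 2.49 s.

t ≈ 2.49 s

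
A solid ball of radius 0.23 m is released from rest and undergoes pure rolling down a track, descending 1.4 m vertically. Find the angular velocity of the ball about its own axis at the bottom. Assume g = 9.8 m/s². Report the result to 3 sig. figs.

With I = (2/5)MR², the ratio k = I/(MR²) is 0.4.
The rolling condition ω = v/R makes the rotational term ½I(v/R)² = ½kMv², so KE_total = ½(1+k)Mv² = (7/10)Mv².
Energy conservation Mgh = ½(1+k)Mv² gives v = √(2gh/(1+k)) = √(2 × 9.8 × 1.4 / 1.4) = 4.427 m/s.
The angular speed follows from ω = v/R = 4.427/0.23 ≈ 19.2 rad/s.

ω ≈ 19.2 rad/s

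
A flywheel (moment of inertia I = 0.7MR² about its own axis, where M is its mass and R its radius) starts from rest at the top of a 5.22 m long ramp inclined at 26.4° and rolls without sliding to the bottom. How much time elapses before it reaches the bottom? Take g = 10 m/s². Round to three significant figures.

t ≈ 2.00 s

For this body I = 0.7MR², i.e. k = I/(MR²) = 0.7.
Translational: Mg sinθ − f = Ma. Rotational about the CM: fR = Iα = kMRa, so f = kMa.
Hence a = g sinθ/(1+k) = 10×sin26.4°/1.7 = 2.616 m/s².
With constant a from rest, t = √(2L/a) = √(2·5.22/2.616) ≈ 2.00 s.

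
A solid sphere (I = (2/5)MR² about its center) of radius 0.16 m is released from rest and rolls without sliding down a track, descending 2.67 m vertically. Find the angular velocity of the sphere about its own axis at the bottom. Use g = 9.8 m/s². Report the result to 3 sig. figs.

Here I = (2/5)MR², so the shape factor k = I/(MR²) = 0.4.
Since it rolls without slipping, ω = v/R and KE = ½Mv² + ½Iω² = ½(1+k)Mv² = (7/10)Mv².
Energy conservation Mgh = ½(1+k)Mv² gives v = √(2gh/(1+k)) = √(2 × 9.8 × 2.67 / 1.4) = 6.114 m/s.
Then ω = v/R = 6.114 / 0.16 ≈ 38.2 rad/s.

ω ≈ 38.2 rad/s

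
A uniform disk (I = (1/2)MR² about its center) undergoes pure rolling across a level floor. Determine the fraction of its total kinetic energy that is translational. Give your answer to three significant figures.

fraction ≈ 0.667

The moment of inertia is (1/2)MR², giving k ≡ I/(MR²) = 0.5.
Since ω = v/R, the translational part is ½Mv² and the rotational part is ½I(v/R)² = ½kMv²; the total is ½(1+k)Mv².
The translational fraction is therefore 1/(1+k) = 1/1.5 ≈ 0.667.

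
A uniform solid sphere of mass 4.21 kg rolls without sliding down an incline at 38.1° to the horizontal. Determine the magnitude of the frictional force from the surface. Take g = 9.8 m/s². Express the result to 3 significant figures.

f ≈ 7.27 N

The moment of inertia is (2/5)MR², giving k ≡ I/(MR²) = 0.4.
Translational: Mg sinθ − f = Ma. Rotational about the CM: fR = Iα = kMRa, so f = kMa.
Combining, a = g sinθ/(1+k) and f = kMa = kMg sinθ/(1+k).
f = 0.4 × 4.21 × 9.8 × sin38.1° / 1.4 ≈ 7.27 N.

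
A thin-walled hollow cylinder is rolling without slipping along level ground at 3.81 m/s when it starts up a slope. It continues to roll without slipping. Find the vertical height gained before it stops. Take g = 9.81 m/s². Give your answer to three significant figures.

With I = MR², the ratio k = I/(MR²) is 1.
Pure rolling means v = ωR; then KE = ½Mv² + ½I(v/R)² = ½(1+k)Mv² = Mv².
At the top the kinetic energy is zero, so Mv₀² = Mgh.
Thus h = (1+k)v₀²/(2g) = 2 × 3.81² / (2 × 9.81) ≈ 1.48 m.

h ≈ 1.48 m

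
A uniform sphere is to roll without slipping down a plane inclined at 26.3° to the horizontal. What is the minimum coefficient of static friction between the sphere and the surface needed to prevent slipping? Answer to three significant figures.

μ_min ≈ 0.141

Here I = (2/5)MR², so the shape factor k = I/(MR²) = 0.4.
Translational: Mg sinθ − f = Ma. Rotational about the CM: fR = Iα = kMRa, so f = kMa.
These give a = g sinθ/(1+k) and the required friction f = kMg sinθ/(1+k).
With N = Mg cosθ, the no-slip condition f ≤ μN gives μ_min = f/N = k tanθ/(1+k).
μ_min = 0.4 × tan26.3° / 1.4 ≈ 0.141.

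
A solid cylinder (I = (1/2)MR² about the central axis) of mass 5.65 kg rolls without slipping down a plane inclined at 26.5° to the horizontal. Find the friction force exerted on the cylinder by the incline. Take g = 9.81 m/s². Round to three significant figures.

The moment of inertia is (1/2)MR², giving k ≡ I/(MR²) = 0.5.
Translational: Mg sinθ − f = Ma. Rotational about the CM: fR = Iα = kMRa, so f = kMa.
Combining, a = g sinθ/(1+k) and f = kMa = kMg sinθ/(1+k).
f = 0.5 × 5.65 × 9.81 × sin26.5° / 1.5 ≈ 8.24 N.

f ≈ 8.24 N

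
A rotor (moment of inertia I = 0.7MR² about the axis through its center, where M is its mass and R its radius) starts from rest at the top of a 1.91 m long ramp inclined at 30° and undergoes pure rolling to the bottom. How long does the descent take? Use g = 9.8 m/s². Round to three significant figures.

t ≈ 1.15 s

With I = 0.7MR², the ratio k = I/(MR²) is 0.7.
Translational: Mg sinθ − f = Ma. Rotational about the CM: fR = Iα = kMRa, so f = kMa.
Hence a = g sinθ/(1+k) = 9.8×sin30°/1.7 = 2.882 m/s².
Starting from rest, L = ½at², so t = √(2L/a) = √(2×1.91/2.882) ≈ 1.15 s.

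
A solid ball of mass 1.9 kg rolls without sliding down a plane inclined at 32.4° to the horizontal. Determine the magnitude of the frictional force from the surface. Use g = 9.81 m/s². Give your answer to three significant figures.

f ≈ 2.85 N

The moment of inertia is (2/5)MR², giving k ≡ I/(MR²) = 0.4.
Newton's second law down the slope: Mg sinθ − f = Ma. The torque equation fR = Iα (with α = a/R) gives f = kMa.
Combining, a = g sinθ/(1+k) and f = kMa = kMg sinθ/(1+k).
f = 0.4 × 1.9 × 9.81 × sin32.4° / 1.4 ≈ 2.85 N.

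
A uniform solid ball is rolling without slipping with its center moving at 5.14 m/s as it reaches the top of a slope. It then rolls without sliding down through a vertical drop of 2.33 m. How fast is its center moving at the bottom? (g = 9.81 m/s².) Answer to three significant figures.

v ≈ 7.69 m/s

With I = (2/5)MR², the ratio k = I/(MR²) is 0.4.
Rolling without slipping gives ω = v/R, so the total kinetic energy is ½Mv² + ½Iω² = ½(1+k)Mv² = (7/10)Mv².
Energy conservation: (7/10)Mv₀² + Mgh = (7/10)Mv², so v² = v₀² + 2gh/(1+k).
v = √(5.14² + 2×9.81×2.33/1.4) = √59.07 ≈ 7.69 m/s.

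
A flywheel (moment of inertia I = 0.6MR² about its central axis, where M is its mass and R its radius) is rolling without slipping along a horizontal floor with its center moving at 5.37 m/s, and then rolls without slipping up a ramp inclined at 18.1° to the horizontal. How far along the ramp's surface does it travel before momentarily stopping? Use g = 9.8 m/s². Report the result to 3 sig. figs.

Here I = 0.6MR², so the shape factor k = I/(MR²) = 0.6.
Since it rolls without slipping, ω = v/R and KE = ½Mv² + ½Iω² = ½(1+k)Mv² = (4/5)Mv².
Setting this equal to Mgh gives the vertical rise h = (1+k)v₀²/(2g) = 1.6×5.37²/(2×9.8) = 2.354 m.
The distance along the slope is d = h/sinθ = 2.354/sin18.1° ≈ 7.58 m.

d ≈ 7.58 m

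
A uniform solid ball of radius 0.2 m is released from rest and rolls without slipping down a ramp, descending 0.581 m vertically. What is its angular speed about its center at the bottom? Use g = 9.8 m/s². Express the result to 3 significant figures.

ω ≈ 14.3 rad/s

With I = (2/5)MR², the ratio k = I/(MR²) is 0.4.
The rolling condition ω = v/R makes the rotational term ½I(v/R)² = ½kMv², so KE_total = ½(1+k)Mv² = (7/10)Mv².
Energy conservation Mgh = ½(1+k)Mv² gives v = √(2gh/(1+k)) = √(2 × 9.8 × 0.581 / 1.4) = 2.852 m/s.
Then ω = v/R = 2.852 / 0.2 ≈ 14.3 rad/s.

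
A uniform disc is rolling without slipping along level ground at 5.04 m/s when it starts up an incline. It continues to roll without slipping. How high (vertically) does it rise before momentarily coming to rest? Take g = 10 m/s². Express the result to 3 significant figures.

With I = (1/2)MR², the ratio k = I/(MR²) is 0.5.
Pure rolling means v = ωR; then KE = ½Mv² + ½I(v/R)² = ½(1+k)Mv² = (3/4)Mv².
At the top the kinetic energy is zero, so (3/4)Mv₀² = Mgh.
Thus h = (1+k)v₀²/(2g) = 1.5 × 5.04² / (2 × 10) ≈ 1.91 m.

h ≈ 1.91 m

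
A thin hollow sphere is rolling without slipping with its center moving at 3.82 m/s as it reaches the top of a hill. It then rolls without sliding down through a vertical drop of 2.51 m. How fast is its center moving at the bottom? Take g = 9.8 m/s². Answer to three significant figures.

v ≈ 6.64 m/s

With I = (2/3)MR², the ratio k = I/(MR²) is 2/3.
Since it rolls without slipping, ω = v/R and KE = ½Mv² + ½Iω² = ½(1+k)Mv² = (5/6)Mv².
Conserving energy between top and bottom: (5/6)Mv² = (5/6)Mv₀² + Mgh, hence v² = v₀² + 2gh/(1+k).
v = √(3.82² + 2×9.8×2.51/1.667) = √44.11 ≈ 6.64 m/s.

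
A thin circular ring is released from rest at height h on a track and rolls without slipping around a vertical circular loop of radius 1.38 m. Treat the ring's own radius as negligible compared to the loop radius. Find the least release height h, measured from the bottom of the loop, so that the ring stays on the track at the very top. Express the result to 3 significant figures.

The moment of inertia is MR², giving k ≡ I/(MR²) = 1.
At the top, contact is just lost when gravity alone supplies the centripetal force: Mg = Mv_top²/r, i.e. v_top² = gr.
With ω = v/R, the kinetic energy at speed v is ½(1+k)Mv² = Mv².
Energy conservation from release (height h) to the top (height 2r): Mgh = Mg(2r) + M·gr.
Thus h_min = 2r + (1+k)r/2 = r(2 + 2/2) = 1.38 × 3 ≈ 4.14 m.

h_min ≈ 4.14 m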